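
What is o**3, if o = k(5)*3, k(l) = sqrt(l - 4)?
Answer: 27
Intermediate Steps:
k(l) = sqrt(-4 + l)
o = 3 (o = sqrt(-4 + 5)*3 = sqrt(1)*3 = 1*3 = 3)
o**3 = 3**3 = 27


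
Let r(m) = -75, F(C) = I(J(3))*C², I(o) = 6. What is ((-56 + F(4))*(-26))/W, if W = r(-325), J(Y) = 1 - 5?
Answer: 208/15 ≈ 13.867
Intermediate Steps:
J(Y) = -4
F(C) = 6*C²
W = -75
((-56 + F(4))*(-26))/W = ((-56 + 6*4²)*(-26))/(-75) = ((-56 + 6*16)*(-26))*(-1/75) = ((-56 + 96)*(-26))*(-1/75) = (40*(-26))*(-1/75) = -1040*(-1/75) = 208/15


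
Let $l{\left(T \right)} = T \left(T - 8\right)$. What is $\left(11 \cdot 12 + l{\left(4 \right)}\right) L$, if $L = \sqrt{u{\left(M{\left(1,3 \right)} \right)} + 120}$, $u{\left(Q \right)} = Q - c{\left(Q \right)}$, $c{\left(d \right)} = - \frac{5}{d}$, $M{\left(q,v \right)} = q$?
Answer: $348 \sqrt{14} \approx 1302.1$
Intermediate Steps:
$l{\left(T \right)} = T \left(-8 + T\right)$
$u{\left(Q \right)} = Q + \frac{5}{Q}$ ($u{\left(Q \right)} = Q - - \frac{5}{Q} = Q + \frac{5}{Q}$)
$L = 3 \sqrt{14}$ ($L = \sqrt{\left(1 + \frac{5}{1}\right) + 120} = \sqrt{\left(1 + 5 \cdot 1\right) + 120} = \sqrt{\left(1 + 5\right) + 120} = \sqrt{6 + 120} = \sqrt{126} = 3 \sqrt{14} \approx 11.225$)
$\left(11 \cdot 12 + l{\left(4 \right)}\right) L = \left(11 \cdot 12 + 4 \left(-8 + 4\right)\right) 3 \sqrt{14} = \left(132 + 4 \left(-4\right)\right) 3 \sqrt{14} = \left(132 - 16\right) 3 \sqrt{14} = 116 \cdot 3 \sqrt{14} = 348 \sqrt{14}$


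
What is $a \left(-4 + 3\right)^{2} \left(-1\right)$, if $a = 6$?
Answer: $-6$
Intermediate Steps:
$a \left(-4 + 3\right)^{2} \left(-1\right) = 6 \left(-4 + 3\right)^{2} \left(-1\right) = 6 \left(-1\right)^{2} \left(-1\right) = 6 \cdot 1 \left(-1\right) = 6 \left(-1\right) = -6$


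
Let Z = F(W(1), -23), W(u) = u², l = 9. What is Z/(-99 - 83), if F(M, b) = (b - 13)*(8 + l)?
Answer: 306/91 ≈ 3.3626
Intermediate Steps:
F(M, b) = -221 + 17*b (F(M, b) = (b - 13)*(8 + 9) = (-13 + b)*17 = -221 + 17*b)
Z = -612 (Z = -221 + 17*(-23) = -221 - 391 = -612)
Z/(-99 - 83) = -612/(-99 - 83) = -612/(-182) = -612*(-1/182) = 306/91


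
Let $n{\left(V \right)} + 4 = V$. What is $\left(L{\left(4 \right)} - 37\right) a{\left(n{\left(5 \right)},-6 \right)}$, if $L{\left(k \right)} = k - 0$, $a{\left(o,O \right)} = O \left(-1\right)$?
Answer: $-198$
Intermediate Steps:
$n{\left(V \right)} = -4 + V$
$a{\left(o,O \right)} = - O$
$L{\left(k \right)} = k$ ($L{\left(k \right)} = k + 0 = k$)
$\left(L{\left(4 \right)} - 37\right) a{\left(n{\left(5 \right)},-6 \right)} = \left(4 - 37\right) \left(\left(-1\right) \left(-6\right)\right) = \left(-33\right) 6 = -198$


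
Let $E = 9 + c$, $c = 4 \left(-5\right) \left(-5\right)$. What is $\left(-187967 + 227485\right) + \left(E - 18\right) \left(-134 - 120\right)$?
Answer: $16404$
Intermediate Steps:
$c = 100$ ($c = \left(-20\right) \left(-5\right) = 100$)
$E = 109$ ($E = 9 + 100 = 109$)
$\left(-187967 + 227485\right) + \left(E - 18\right) \left(-134 - 120\right) = \left(-187967 + 227485\right) + \left(109 - 18\right) \left(-134 - 120\right) = 39518 + 91 \left(-254\right) = 39518 - 23114 = 16404$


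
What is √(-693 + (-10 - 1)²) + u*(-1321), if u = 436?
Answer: -575956 + 2*I*√143 ≈ -5.7596e+5 + 23.917*I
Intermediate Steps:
√(-693 + (-10 - 1)²) + u*(-1321) = √(-693 + (-10 - 1)²) + 436*(-1321) = √(-693 + (-11)²) - 575956 = √(-693 + 121) - 575956 = √(-572) - 575956 = 2*I*√143 - 575956 = -575956 + 2*I*√143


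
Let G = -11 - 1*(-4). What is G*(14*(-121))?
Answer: 11858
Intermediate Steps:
G = -7 (G = -11 + 4 = -7)
G*(14*(-121)) = -98*(-121) = -7*(-1694) = 11858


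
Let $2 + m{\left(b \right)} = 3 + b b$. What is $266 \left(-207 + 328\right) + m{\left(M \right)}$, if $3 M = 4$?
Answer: $\frac{289699}{9} \approx 32189.0$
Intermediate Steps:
$M = \frac{4}{3}$ ($M = \frac{1}{3} \cdot 4 = \frac{4}{3} \approx 1.3333$)
$m{\left(b \right)} = 1 + b^{2}$ ($m{\left(b \right)} = -2 + \left(3 + b b\right) = -2 + \left(3 + b^{2}\right) = 1 + b^{2}$)
$266 \left(-207 + 328\right) + m{\left(M \right)} = 266 \left(-207 + 328\right) + \left(1 + \left(\frac{4}{3}\right)^{2}\right) = 266 \cdot 121 + \left(1 + \frac{16}{9}\right) = 32186 + \frac{25}{9} = \frac{289699}{9}$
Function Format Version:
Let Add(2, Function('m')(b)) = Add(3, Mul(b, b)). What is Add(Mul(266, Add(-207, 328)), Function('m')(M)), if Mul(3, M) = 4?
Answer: Rational(289699, 9) ≈ 32189.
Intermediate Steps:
M = Rational(4, 3) (M = Mul(Rational(1, 3), 4) = Rational(4, 3) ≈ 1.3333)
Function('m')(b) = Add(1, Pow(b, 2)) (Function('m')(b) = Add(-2, Add(3, Mul(b, b))) = Add(-2, Add(3, Pow(b, 2))) = Add(1, Pow(b, 2)))
Add(Mul(266, Add(-207, 328)), Function('m')(M)) = Add(Mul(266, Add(-207, 328)), Add(1, Pow(Rational(4, 3), 2))) = Add(Mul(266, 121), Add(1, Rational(16, 9))) = Add(32186, Rational(25, 9)) = Rational(289699, 9)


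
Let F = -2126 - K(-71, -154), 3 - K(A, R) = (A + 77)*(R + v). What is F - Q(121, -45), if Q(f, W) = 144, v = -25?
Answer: -3347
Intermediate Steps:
K(A, R) = 3 - (-25 + R)*(77 + A) (K(A, R) = 3 - (A + 77)*(R - 25) = 3 - (77 + A)*(-25 + R) = 3 - (-25 + R)*(77 + A))
F = -3203 (F = -2126 - (1928 - 77*(-154) + 25*(-71) - 1*(-71)*(-154)) = -2126 - (1928 + 11858 - 1775 - 10934) = -2126 - 1*1077 = -2126 - 1077 = -3203)
F - Q(121, -45) = -3203 - 1*144 = -3203 - 144 = -3347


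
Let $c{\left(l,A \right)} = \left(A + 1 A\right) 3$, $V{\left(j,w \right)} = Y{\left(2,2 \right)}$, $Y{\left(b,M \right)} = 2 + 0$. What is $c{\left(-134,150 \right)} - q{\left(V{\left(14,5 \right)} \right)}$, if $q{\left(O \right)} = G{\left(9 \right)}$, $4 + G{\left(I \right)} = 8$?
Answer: $896$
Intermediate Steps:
$G{\left(I \right)} = 4$ ($G{\left(I \right)} = -4 + 8 = 4$)
$Y{\left(b,M \right)} = 2$
$V{\left(j,w \right)} = 2$
$q{\left(O \right)} = 4$
$c{\left(l,A \right)} = 6 A$ ($c{\left(l,A \right)} = \left(A + A\right) 3 = 2 A 3 = 6 A$)
$c{\left(-134,150 \right)} - q{\left(V{\left(14,5 \right)} \right)} = 6 \cdot 150 - 4 = 900 - 4 = 896$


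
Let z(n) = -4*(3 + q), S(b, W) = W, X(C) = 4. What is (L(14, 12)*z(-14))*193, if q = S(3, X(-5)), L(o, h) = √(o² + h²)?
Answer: -10808*√85 ≈ -99645.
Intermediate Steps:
L(o, h) = √(h² + o²)
q = 4
z(n) = -28 (z(n) = -4*(3 + 4) = -4*7 = -28)
(L(14, 12)*z(-14))*193 = (√(12² + 14²)*(-28))*193 = (√(144 + 196)*(-28))*193 = (√340*(-28))*193 = ((2*√85)*(-28))*193 = -56*√85*193 = -10808*√85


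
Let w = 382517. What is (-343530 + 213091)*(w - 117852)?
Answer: -34522637935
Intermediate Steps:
(-343530 + 213091)*(w - 117852) = (-343530 + 213091)*(382517 - 117852) = -130439*264665 = -34522637935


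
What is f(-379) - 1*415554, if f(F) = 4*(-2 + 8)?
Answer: -415530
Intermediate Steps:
f(F) = 24 (f(F) = 4*6 = 24)
f(-379) - 1*415554 = 24 - 1*415554 = 24 - 415554 = -415530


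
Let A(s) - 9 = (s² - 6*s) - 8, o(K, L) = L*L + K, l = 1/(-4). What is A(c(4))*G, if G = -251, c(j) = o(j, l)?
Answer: 441509/256 ≈ 1724.6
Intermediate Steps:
l = -¼ ≈ -0.25000
o(K, L) = K + L² (o(K, L) = L² + K = K + L²)
c(j) = 1/16 + j (c(j) = j + (-¼)² = j + 1/16 = 1/16 + j)
A(s) = 1 + s² - 6*s (A(s) = 9 + ((s² - 6*s) - 8) = 9 + (-8 + s² - 6*s) = 1 + s² - 6*s)
A(c(4))*G = (1 + (1/16 + 4)² - 6*(1/16 + 4))*(-251) = (1 + (65/16)² - 6*65/16)*(-251) = (1 + 4225/256 - 195/8)*(-251) = -1759/256*(-251) = 441509/256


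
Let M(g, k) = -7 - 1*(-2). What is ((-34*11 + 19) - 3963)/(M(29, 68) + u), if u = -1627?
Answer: 127/48 ≈ 2.6458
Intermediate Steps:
M(g, k) = -5 (M(g, k) = -7 + 2 = -5)
((-34*11 + 19) - 3963)/(M(29, 68) + u) = ((-34*11 + 19) - 3963)/(-5 - 1627) = ((-374 + 19) - 3963)/(-1632) = (-355 - 3963)*(-1/1632) = -4318*(-1/1632) = 127/48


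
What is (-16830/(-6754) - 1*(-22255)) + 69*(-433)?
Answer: -2339189/307 ≈ -7619.5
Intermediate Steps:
(-16830/(-6754) - 1*(-22255)) + 69*(-433) = (-16830*(-1/6754) + 22255) - 29877 = (765/307 + 22255) - 29877 = 6833050/307 - 29877 = -2339189/307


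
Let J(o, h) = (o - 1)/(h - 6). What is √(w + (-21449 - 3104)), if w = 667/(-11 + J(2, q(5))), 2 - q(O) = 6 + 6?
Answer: I*√771109881/177 ≈ 156.89*I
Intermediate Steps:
q(O) = -10 (q(O) = 2 - (6 + 6) = 2 - 1*12 = 2 - 12 = -10)
J(o, h) = (-1 + o)/(-6 + h)
w = -10672/177 (w = 667/(-11 + (-1 + 2)/(-6 - 10)) = 667/(-11 + 1/(-16)) = 667/(-11 - 1/16*1) = 667/(-11 - 1/16) = 667/(-177/16) = 667*(-16/177) = -10672/177 ≈ -60.294)
√(w + (-21449 - 3104)) = √(-10672/177 + (-21449 - 3104)) = √(-10672/177 - 24553) = √(-4356553/177) = I*√771109881/177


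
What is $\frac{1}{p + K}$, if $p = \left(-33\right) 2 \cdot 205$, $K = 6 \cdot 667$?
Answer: $- \frac{1}{9528} \approx -0.00010495$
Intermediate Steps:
$K = 4002$
$p = -13530$ ($p = \left(-66\right) 205 = -13530$)
$\frac{1}{p + K} = \frac{1}{-13530 + 4002} = \frac{1}{-9528} = - \frac{1}{9528}$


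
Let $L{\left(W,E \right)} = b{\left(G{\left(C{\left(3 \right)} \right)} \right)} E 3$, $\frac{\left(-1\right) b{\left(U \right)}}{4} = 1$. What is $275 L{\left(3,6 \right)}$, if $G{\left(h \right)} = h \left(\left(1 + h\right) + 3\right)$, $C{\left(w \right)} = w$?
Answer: $-19800$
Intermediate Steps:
$G{\left(h \right)} = h \left(4 + h\right)$
$b{\left(U \right)} = -4$ ($b{\left(U \right)} = \left(-4\right) 1 = -4$)
$L{\left(W,E \right)} = - 12 E$ ($L{\left(W,E \right)} = - 4 E 3 = - 4 \cdot 3 E = - 12 E$)
$275 L{\left(3,6 \right)} = 275 \left(\left(-12\right) 6\right) = 275 \left(-72\right) = -19800$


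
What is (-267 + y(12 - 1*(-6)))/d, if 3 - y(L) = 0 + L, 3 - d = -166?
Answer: -282/169 ≈ -1.6686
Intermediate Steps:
d = 169 (d = 3 - 1*(-166) = 3 + 166 = 169)
y(L) = 3 - L (y(L) = 3 - (0 + L) = 3 - L)
(-267 + y(12 - 1*(-6)))/d = (-267 + (3 - (12 - 1*(-6))))/169 = (-267 + (3 - (12 + 6)))/169 = (-267 + (3 - 1*18))/169 = (-267 + (3 - 18))/169 = (-267 - 15)/169 = (1/169)*(-282) = -282/169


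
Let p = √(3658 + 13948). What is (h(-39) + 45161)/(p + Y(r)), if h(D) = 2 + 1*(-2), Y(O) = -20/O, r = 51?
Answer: 23032110/22896403 + 117463761*√17606/45792806 ≈ 341.36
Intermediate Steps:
p = √17606 ≈ 132.69
h(D) = 0 (h(D) = 2 - 2 = 0)
(h(-39) + 45161)/(p + Y(r)) = (0 + 45161)/(√17606 - 20/51) = 45161/(√17606 - 20*1/51) = 45161/(√17606 - 20/51) = 45161/(-20/51 + √17606)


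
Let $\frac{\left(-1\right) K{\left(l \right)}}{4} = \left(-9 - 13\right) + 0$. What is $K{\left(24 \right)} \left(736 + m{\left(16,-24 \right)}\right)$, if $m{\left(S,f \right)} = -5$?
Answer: $64328$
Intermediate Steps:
$K{\left(l \right)} = 88$ ($K{\left(l \right)} = - 4 \left(\left(-9 - 13\right) + 0\right) = - 4 \left(-22 + 0\right) = \left(-4\right) \left(-22\right) = 88$)
$K{\left(24 \right)} \left(736 + m{\left(16,-24 \right)}\right) = 88 \left(736 - 5\right) = 88 \cdot 731 = 64328$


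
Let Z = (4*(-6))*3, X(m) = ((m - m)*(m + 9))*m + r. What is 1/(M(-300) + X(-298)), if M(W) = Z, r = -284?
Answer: -1/356 ≈ -0.0028090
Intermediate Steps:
X(m) = -284 (X(m) = ((m - m)*(m + 9))*m - 284 = (0*(9 + m))*m - 284 = 0*m - 284 = 0 - 284 = -284)
Z = -72 (Z = -24*3 = -72)
M(W) = -72
1/(M(-300) + X(-298)) = 1/(-72 - 284) = 1/(-356) = -1/356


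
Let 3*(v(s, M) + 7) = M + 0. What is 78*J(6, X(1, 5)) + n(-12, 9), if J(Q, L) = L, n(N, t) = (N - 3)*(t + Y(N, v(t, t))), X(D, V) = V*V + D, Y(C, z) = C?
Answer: 2073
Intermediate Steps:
v(s, M) = -7 + M/3 (v(s, M) = -7 + (M + 0)/3 = -7 + M/3)
X(D, V) = D + V² (X(D, V) = V² + D = D + V²)
n(N, t) = (-3 + N)*(N + t) (n(N, t) = (N - 3)*(t + N) = (-3 + N)*(N + t))
78*J(6, X(1, 5)) + n(-12, 9) = 78*(1 + 5²) + ((-12)² - 3*(-12) - 3*9 - 12*9) = 78*(1 + 25) + (144 + 36 - 27 - 108) = 78*26 + 45 = 2028 + 45 = 2073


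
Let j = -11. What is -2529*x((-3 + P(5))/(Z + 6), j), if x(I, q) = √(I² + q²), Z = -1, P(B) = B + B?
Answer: -2529*√3074/5 ≈ -28043.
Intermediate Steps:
P(B) = 2*B
-2529*x((-3 + P(5))/(Z + 6), j) = -2529*√(((-3 + 2*5)/(-1 + 6))² + (-11)²) = -2529*√(((-3 + 10)/5)² + 121) = -2529*√((7*(⅕))² + 121) = -2529*√((7/5)² + 121) = -2529*√(49/25 + 121) = -2529*√3074/5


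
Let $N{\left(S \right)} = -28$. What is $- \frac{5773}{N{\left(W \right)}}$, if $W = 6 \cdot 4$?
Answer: $\frac{5773}{28} \approx 206.18$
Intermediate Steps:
$W = 24$
$- \frac{5773}{N{\left(W \right)}} = - \frac{5773}{-28} = \left(-5773\right) \left(- \frac{1}{28}\right) = \frac{5773}{28}$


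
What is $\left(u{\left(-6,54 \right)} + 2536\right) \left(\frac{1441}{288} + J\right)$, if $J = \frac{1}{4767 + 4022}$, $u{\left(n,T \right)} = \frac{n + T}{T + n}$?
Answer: $\frac{32131706269}{2531232} \approx 12694.0$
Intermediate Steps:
$u{\left(n,T \right)} = 1$ ($u{\left(n,T \right)} = \frac{T + n}{T + n} = 1$)
$J = \frac{1}{8789} \approx 0.00011378$
$\left(u{\left(-6,54 \right)} + 2536\right) \left(\frac{1441}{288} + J\right) = \left(1 + 2536\right) \left(\frac{1441}{288} + \frac{1}{8789}\right) = 2537 \left(1441 \cdot \frac{1}{288} + \frac{1}{8789}\right) = 2537 \left(\frac{1441}{288} + \frac{1}{8789}\right) = 2537 \cdot \frac{12665237}{2531232} = \frac{32131706269}{2531232}$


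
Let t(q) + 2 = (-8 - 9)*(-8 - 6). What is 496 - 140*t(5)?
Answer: -32544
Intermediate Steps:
t(q) = 236 (t(q) = -2 + (-8 - 9)*(-8 - 6) = -2 - 17*(-14) = -2 + 238 = 236)
496 - 140*t(5) = 496 - 140*236 = 496 - 33040 = -32544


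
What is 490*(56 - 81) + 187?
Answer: -12063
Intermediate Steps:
490*(56 - 81) + 187 = 490*(-25) + 187 = -12250 + 187 = -12063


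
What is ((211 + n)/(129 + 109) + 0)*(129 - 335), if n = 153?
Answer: -5356/17 ≈ -315.06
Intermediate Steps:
((211 + n)/(129 + 109) + 0)*(129 - 335) = ((211 + 153)/(129 + 109) + 0)*(129 - 335) = (364/238 + 0)*(-206) = (364*(1/238) + 0)*(-206) = (26/17 + 0)*(-206) = (26/17)*(-206) = -5356/17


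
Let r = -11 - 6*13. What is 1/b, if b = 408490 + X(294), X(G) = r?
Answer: 1/408401 ≈ 2.4486e-6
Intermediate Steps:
r = -89 (r = -11 - 78 = -89)
X(G) = -89
b = 408401 (b = 408490 - 89 = 408401)
1/b = 1/408401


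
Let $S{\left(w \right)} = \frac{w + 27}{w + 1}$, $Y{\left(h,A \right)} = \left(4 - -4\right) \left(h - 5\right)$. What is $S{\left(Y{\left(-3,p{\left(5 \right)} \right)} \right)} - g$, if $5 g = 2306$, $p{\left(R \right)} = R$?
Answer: $- \frac{145093}{315} \approx -460.61$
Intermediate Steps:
$Y{\left(h,A \right)} = -40 + 8 h$ ($Y{\left(h,A \right)} = \left(4 + 4\right) \left(-5 + h\right) = 8 \left(-5 + h\right) = -40 + 8 h$)
$S{\left(w \right)} = \frac{27 + w}{1 + w}$
$g = \frac{2306}{5}$ ($g = \frac{1}{5} \cdot 2306 = \frac{2306}{5} \approx 461.2$)
$S{\left(Y{\left(-3,p{\left(5 \right)} \right)} \right)} - g = \frac{27 + \left(-40 + 8 \left(-3\right)\right)}{1 + \left(-40 + 8 \left(-3\right)\right)} - \frac{2306}{5} = \frac{27 - 64}{1 - 64} - \frac{2306}{5} = \frac{1}{-63} \left(-37\right) - \frac{2306}{5} = \left(- \frac{1}{63}\right) \left(-37\right) - \frac{2306}{5} = \frac{37}{63} - \frac{2306}{5} = - \frac{145093}{315}$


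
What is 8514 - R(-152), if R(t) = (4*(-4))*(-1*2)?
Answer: 8482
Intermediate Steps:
R(t) = 32 (R(t) = -16*(-2) = 32)
8514 - R(-152) = 8514 - 1*32 = 8514 - 32 = 8482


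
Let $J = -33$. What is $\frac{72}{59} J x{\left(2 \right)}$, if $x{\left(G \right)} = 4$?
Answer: $- \frac{9504}{59} \approx -161.08$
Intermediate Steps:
$\frac{72}{59} J x{\left(2 \right)} = \frac{72}{59} \left(-33\right) 4 = \left(- \frac{2376}{59}\right) 4 = - \frac{9504}{59}$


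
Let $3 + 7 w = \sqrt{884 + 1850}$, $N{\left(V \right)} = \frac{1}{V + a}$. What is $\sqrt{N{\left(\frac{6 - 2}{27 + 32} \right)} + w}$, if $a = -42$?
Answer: $\frac{\sqrt{-135686530 + 42844732 \sqrt{2734}}}{17318} \approx 2.649$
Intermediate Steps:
$N{\left(V \right)} = \frac{1}{-42 + V}$ ($N{\left(V \right)} = \frac{1}{V - 42} = \frac{1}{-42 + V}$)
$w = - \frac{3}{7} + \frac{\sqrt{2734}}{7}$ ($w = - \frac{3}{7} + \frac{\sqrt{884 + 1850}}{7} = - \frac{3}{7} + \frac{\sqrt{2734}}{7} \approx 7.0411$)
$\sqrt{N{\left(\frac{6 - 2}{27 + 32} \right)} + w} = \sqrt{\frac{1}{-42 + \frac{6 - 2}{27 + 32}} - \left(\frac{3}{7} - \frac{\sqrt{2734}}{7}\right)} = \sqrt{\frac{1}{-42 + \frac{4}{59}} - \left(\frac{3}{7} - \frac{\sqrt{2734}}{7}\right)} = \sqrt{\frac{1}{- \frac{2474}{59}} - \left(\frac{3}{7} - \frac{\sqrt{2734}}{7}\right)} = \sqrt{- \frac{59}{2474} - \left(\frac{3}{7} - \frac{\sqrt{2734}}{7}\right)} = \sqrt{- \frac{7835}{17318} + \frac{\sqrt{2734}}{7}}$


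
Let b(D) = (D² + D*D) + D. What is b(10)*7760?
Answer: 1629600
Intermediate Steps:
b(D) = D + 2*D² (b(D) = (D² + D²) + D = 2*D² + D = D + 2*D²)
b(10)*7760 = (10*(1 + 2*10))*7760 = (10*(1 + 20))*7760 = (10*21)*7760 = 210*7760 = 1629600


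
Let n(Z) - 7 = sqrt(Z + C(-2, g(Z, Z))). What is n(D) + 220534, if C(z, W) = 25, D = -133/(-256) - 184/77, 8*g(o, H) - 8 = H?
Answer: 220541 + sqrt(35107149)/1232 ≈ 2.2055e+5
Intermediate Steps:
g(o, H) = 1 + H/8
D = -36863/19712 (D = -133*(-1/256) - 184*1/77 = 133/256 - 184/77 = -36863/19712 ≈ -1.8701)
n(Z) = 7 + sqrt(25 + Z) (n(Z) = 7 + sqrt(Z + 25) = 7 + sqrt(25 + Z))
n(D) + 220534 = (7 + sqrt(25 - 36863/19712)) + 220534 = (7 + sqrt(455937/19712)) + 220534 = (7 + sqrt(35107149)/1232) + 220534 = 220541 + sqrt(35107149)/1232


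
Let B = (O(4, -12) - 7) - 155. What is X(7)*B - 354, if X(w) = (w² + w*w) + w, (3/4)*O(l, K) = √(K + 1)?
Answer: -17364 + 140*I*√11 ≈ -17364.0 + 464.33*I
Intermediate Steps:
O(l, K) = 4*√(1 + K)/3 (O(l, K) = 4*√(K + 1)/3 = 4*√(1 + K)/3)
X(w) = w + 2*w² (X(w) = (w² + w²) + w = 2*w² + w = w + 2*w²)
B = -162 + 4*I*√11/3 (B = (4*√(1 - 12)/3 - 7) - 155 = (4*√(-11)/3 - 7) - 155 = (4*(I*√11)/3 - 7) - 155 = (4*I*√11/3 - 7) - 155 = (-7 + 4*I*√11/3) - 155 = -162 + 4*I*√11/3 ≈ -162.0 + 4.4222*I)
X(7)*B - 354 = (7*(1 + 2*7))*(-162 + 4*I*√11/3) - 354 = (7*(1 + 14))*(-162 + 4*I*√11/3) - 354 = (7*15)*(-162 + 4*I*√11/3) - 354 = 105*(-162 + 4*I*√11/3) - 354 = (-17010 + 140*I*√11) - 354 = -17364 + 140*I*√11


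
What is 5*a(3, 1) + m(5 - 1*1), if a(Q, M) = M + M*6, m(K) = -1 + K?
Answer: 38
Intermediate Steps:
a(Q, M) = 7*M (a(Q, M) = M + 6*M = 7*M)
5*a(3, 1) + m(5 - 1*1) = 5*(7*1) + (-1 + (5 - 1*1)) = 5*7 + (-1 + (5 - 1)) = 35 + (-1 + 4) = 35 + 3 = 38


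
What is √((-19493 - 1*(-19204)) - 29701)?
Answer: I*√29990 ≈ 173.18*I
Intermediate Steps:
√((-19493 - 1*(-19204)) - 29701) = √((-19493 + 19204) - 29701) = √(-289 - 29701) = √(-29990) = I*√29990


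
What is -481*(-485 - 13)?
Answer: 239538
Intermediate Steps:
-481*(-485 - 13) = -481*(-498) = 239538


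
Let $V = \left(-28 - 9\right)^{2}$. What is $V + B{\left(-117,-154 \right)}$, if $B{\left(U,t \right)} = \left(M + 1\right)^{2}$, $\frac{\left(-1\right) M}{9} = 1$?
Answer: $1433$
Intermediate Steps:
$M = -9$ ($M = \left(-9\right) 1 = -9$)
$B{\left(U,t \right)} = 64$ ($B{\left(U,t \right)} = \left(-9 + 1\right)^{2} = \left(-8\right)^{2} = 64$)
$V = 1369$ ($V = \left(-37\right)^{2} = 1369$)
$V + B{\left(-117,-154 \right)} = 1369 + 64 = 1433$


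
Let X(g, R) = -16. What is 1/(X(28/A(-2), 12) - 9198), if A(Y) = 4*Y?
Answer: -1/9214 ≈ -0.00010853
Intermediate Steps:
1/(X(28/A(-2), 12) - 9198) = 1/(-16 - 9198) = 1/(-9214) = -1/9214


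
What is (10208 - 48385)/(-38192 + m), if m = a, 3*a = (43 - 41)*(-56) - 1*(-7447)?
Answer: 38177/35747 ≈ 1.0680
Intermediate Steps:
a = 2445 (a = ((43 - 41)*(-56) - 1*(-7447))/3 = (2*(-56) + 7447)/3 = (-112 + 7447)/3 = (1/3)*7335 = 2445)
m = 2445
(10208 - 48385)/(-38192 + m) = (10208 - 48385)/(-38192 + 2445) = -38177/(-35747) = -38177*(-1/35747) = 38177/35747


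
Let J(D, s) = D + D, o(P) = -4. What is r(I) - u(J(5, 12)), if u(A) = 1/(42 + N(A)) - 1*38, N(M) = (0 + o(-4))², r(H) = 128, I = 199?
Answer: 9627/58 ≈ 165.98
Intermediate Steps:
J(D, s) = 2*D
N(M) = 16 (N(M) = (0 - 4)² = (-4)² = 16)
u(A) = -2203/58 (u(A) = 1/(42 + 16) - 1*38 = 1/58 - 38 = -2203/58)
r(I) - u(J(5, 12)) = 128 - 1*(-2203/58) = 128 + 2203/58 = 9627/58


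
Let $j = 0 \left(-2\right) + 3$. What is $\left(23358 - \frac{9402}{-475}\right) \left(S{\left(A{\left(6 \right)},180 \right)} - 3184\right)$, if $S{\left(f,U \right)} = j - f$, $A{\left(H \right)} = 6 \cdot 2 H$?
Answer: $- \frac{36122782356}{475} \approx -7.6048 \cdot 10^{7}$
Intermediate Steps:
$A{\left(H \right)} = 12 H$
$j = 3$ ($j = 0 + 3 = 3$)
$S{\left(f,U \right)} = 3 - f$
$\left(23358 - \frac{9402}{-475}\right) \left(S{\left(A{\left(6 \right)},180 \right)} - 3184\right) = \left(23358 - \frac{9402}{-475}\right) \left(\left(3 - 12 \cdot 6\right) - 3184\right) = \left(23358 - - \frac{9402}{475}\right) \left(\left(3 - 72\right) - 3184\right) = \left(23358 + \frac{9402}{475}\right) \left(\left(3 - 72\right) - 3184\right) = \frac{11104452 \left(-69 - 3184\right)}{475} = \frac{11104452}{475} \left(-3253\right) = - \frac{36122782356}{475}$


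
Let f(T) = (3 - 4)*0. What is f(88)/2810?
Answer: 0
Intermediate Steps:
f(T) = 0 (f(T) = -1*0 = 0)
f(88)/2810 = 0/2810 = 0*(1/2810) = 0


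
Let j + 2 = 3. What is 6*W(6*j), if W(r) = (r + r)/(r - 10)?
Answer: -18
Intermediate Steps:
j = 1 (j = -2 + 3 = 1)
W(r) = 2*r/(-10 + r) (W(r) = (2*r)/(-10 + r) = 2*r/(-10 + r))
6*W(6*j) = 6*(2*(6*1)/(-10 + 6*1)) = 6*(2*6/(-10 + 6)) = 6*(2*6/(-4)) = 6*(2*6*(-1/4)) = 6*(-3) = -18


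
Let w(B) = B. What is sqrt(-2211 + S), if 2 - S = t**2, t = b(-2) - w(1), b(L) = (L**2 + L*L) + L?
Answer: I*sqrt(2234) ≈ 47.265*I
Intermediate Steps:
b(L) = L + 2*L**2 (b(L) = (L**2 + L**2) + L = 2*L**2 + L = L + 2*L**2)
t = 5 (t = -2*(1 + 2*(-2)) - 1*1 = -2*(1 - 4) - 1 = -2*(-3) - 1 = 6 - 1 = 5)
S = -23 (S = 2 - 1*5**2 = 2 - 1*25 = 2 - 25 = -23)
sqrt(-2211 + S) = sqrt(-2211 - 23) = sqrt(-2234) = I*sqrt(2234)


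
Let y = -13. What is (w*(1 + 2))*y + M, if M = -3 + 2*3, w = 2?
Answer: -75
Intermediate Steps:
M = 3 (M = -3 + 6 = 3)
(w*(1 + 2))*y + M = (2*(1 + 2))*(-13) + 3 = (2*3)*(-13) + 3 = 6*(-13) + 3 = -78 + 3 = -75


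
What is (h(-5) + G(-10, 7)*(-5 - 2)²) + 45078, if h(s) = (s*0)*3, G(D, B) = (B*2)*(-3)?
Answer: 43020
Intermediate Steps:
G(D, B) = -6*B (G(D, B) = (2*B)*(-3) = -6*B)
h(s) = 0 (h(s) = 0*3 = 0)
(h(-5) + G(-10, 7)*(-5 - 2)²) + 45078 = (0 + (-6*7)*(-5 - 2)²) + 45078 = (0 - 42*(-7)²) + 45078 = (0 - 42*49) + 45078 = (0 - 2058) + 45078 = -2058 + 45078 = 43020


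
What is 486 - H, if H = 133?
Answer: 353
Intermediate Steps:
486 - H = 486 - 1*133 = 486 - 133 = 353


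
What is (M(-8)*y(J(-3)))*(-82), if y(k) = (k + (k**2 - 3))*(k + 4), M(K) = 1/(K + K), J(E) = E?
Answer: 123/8 ≈ 15.375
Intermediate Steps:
M(K) = 1/(2*K)
y(k) = (4 + k)*(-3 + k + k**2) (y(k) = (k + (-3 + k**2))*(4 + k) = (-3 + k + k**2)*(4 + k) = (4 + k)*(-3 + k + k**2))
(M(-8)*y(J(-3)))*(-82) = (((1/2)/(-8))*(-12 - 3 + (-3)**3 + 5*(-3)**2))*(-82) = (((1/2)*(-1/8))*(-12 - 3 - 27 + 5*9))*(-82) = -(-12 - 3 - 27 + 45)/16*(-82) = -1/16*3*(-82) = -3/16*(-82) = 123/8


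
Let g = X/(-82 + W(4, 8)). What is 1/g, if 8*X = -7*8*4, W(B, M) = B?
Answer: 39/14 ≈ 2.7857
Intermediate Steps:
X = -28 (X = (-7*8*4)/8 = (-56*4)/8 = (⅛)*(-224) = -28)
g = 14/39 (g = -28/(-82 + 4) = -28/(-78) = -28*(-1/78) = 14/39 ≈ 0.35897)
1/g = 1/(14/39) = 39/14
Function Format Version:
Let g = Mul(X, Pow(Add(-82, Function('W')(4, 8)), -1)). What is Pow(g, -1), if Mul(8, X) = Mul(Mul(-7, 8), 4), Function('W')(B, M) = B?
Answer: Rational(39, 14) ≈ 2.7857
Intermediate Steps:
X = -28 (X = Mul(Rational(1, 8), Mul(Mul(-7, 8), 4)) = Mul(Rational(1, 8), Mul(-56, 4)) = Mul(Rational(1, 8), -224) = -28)
g = Rational(14, 39) (g = Mul(-28, Pow(Add(-82, 4), -1)) = Mul(-28, Pow(-78, -1)) = Mul(-28, Rational(-1, 78)) = Rational(14, 39) ≈ 0.35897)
Pow(g, -1) = Pow(Rational(14, 39), -1) = Rational(39, 14)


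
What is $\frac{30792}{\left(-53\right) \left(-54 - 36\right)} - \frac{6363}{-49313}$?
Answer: $\frac{258132901}{39203835} \approx 6.5844$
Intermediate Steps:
$\frac{30792}{\left(-53\right) \left(-54 - 36\right)} - \frac{6363}{-49313} = \frac{30792}{\left(-53\right) \left(-90\right)} - - \frac{6363}{49313} = \frac{30792}{4770} + \frac{6363}{49313} = 30792 \cdot \frac{1}{4770} + \frac{6363}{49313} = \frac{5132}{795} + \frac{6363}{49313} = \frac{258132901}{39203835}$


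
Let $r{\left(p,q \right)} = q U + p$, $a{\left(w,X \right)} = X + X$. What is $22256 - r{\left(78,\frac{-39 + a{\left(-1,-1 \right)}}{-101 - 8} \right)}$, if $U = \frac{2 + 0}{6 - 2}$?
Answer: $\frac{4834763}{218} \approx 22178.0$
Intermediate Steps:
$a{\left(w,X \right)} = 2 X$
$U = \frac{1}{2}$ ($U = \frac{2}{4} = 2 \cdot \frac{1}{4} = \frac{1}{2} \approx 0.5$)
$r{\left(p,q \right)} = p + \frac{q}{2}$ ($r{\left(p,q \right)} = q \frac{1}{2} + p = \frac{q}{2} + p = p + \frac{q}{2}$)
$22256 - r{\left(78,\frac{-39 + a{\left(-1,-1 \right)}}{-101 - 8} \right)} = 22256 - \left(78 + \frac{\left(-39 + 2 \left(-1\right)\right) \frac{1}{-101 - 8}}{2}\right) = 22256 - \left(78 + \frac{\left(-39 - 2\right) \frac{1}{-109}}{2}\right) = 22256 - \left(78 + \frac{\left(-41\right) \left(- \frac{1}{109}\right)}{2}\right) = 22256 - \left(78 + \frac{1}{2} \cdot \frac{41}{109}\right) = 22256 - \left(78 + \frac{41}{218}\right) = 22256 - \frac{17045}{218} = \frac{4834763}{218}$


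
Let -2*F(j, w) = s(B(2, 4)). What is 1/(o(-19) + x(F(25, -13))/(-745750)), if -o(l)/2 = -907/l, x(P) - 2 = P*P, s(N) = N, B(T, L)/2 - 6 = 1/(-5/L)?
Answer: -9321875/889994113 ≈ -0.010474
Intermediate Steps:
B(T, L) = 12 - 2*L/5 (B(T, L) = 12 + 2/((-5/L)) = 12 + 2*(-L/5) = 12 - 2*L/5)
F(j, w) = -26/5 (F(j, w) = -(12 - 2/5*4)/2 = -(12 - 8/5)/2 = -1/2*52/5 = -26/5)
x(P) = 2 + P**2 (x(P) = 2 + P*P = 2 + P**2)
o(l) = 1814/l (o(l) = -(-1814)/l = 1814/l)
1/(o(-19) + x(F(25, -13))/(-745750)) = 1/(1814/(-19) + (2 + (-26/5)**2)/(-745750)) = 1/(1814*(-1/19) + (2 + 676/25)*(-1/745750)) = 1/(-1814/19 + (726/25)*(-1/745750)) = 1/(-1814/19 - 363/9321875) = 1/(-889994113/9321875) = -9321875/889994113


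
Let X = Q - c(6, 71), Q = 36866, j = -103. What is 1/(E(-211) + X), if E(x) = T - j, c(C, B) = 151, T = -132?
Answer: 1/36686 ≈ 2.7258e-5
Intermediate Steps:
E(x) = -29 (E(x) = -132 - 1*(-103) = -132 + 103 = -29)
X = 36715 (X = 36866 - 1*151 = 36866 - 151 = 36715)
1/(E(-211) + X) = 1/(-29 + 36715) = 1/36686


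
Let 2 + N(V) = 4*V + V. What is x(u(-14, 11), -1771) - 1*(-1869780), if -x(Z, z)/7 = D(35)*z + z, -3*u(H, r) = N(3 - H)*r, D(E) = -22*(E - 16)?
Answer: -3299769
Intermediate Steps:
N(V) = -2 + 5*V (N(V) = -2 + (4*V + V) = -2 + 5*V)
D(E) = 352 - 22*E (D(E) = -22*(-16 + E) = 352 - 22*E)
u(H, r) = -r*(13 - 5*H)/3 (u(H, r) = -(-2 + 5*(3 - H))*r/3 = -(-2 + (15 - 5*H))*r/3 = -(13 - 5*H)*r/3 = -r*(13 - 5*H)/3)
x(Z, z) = 2919*z (x(Z, z) = -7*((352 - 22*35)*z + z) = -7*((352 - 770)*z + z) = -7*(-418*z + z) = -(-2919)*z = 2919*z)
x(u(-14, 11), -1771) - 1*(-1869780) = 2919*(-1771) - 1*(-1869780) = -5169549 + 1869780 = -3299769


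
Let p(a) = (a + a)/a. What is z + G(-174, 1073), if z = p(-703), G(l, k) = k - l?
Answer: 1249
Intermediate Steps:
p(a) = 2 (p(a) = (2*a)/a = 2)
z = 2
z + G(-174, 1073) = 2 + (1073 - 1*(-174)) = 2 + (1073 + 174) = 2 + 1247 = 1249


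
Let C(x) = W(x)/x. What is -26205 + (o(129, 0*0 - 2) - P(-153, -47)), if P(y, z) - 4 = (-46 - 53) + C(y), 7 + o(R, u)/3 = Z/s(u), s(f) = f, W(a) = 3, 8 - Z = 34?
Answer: -1330691/51 ≈ -26092.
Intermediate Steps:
Z = -26 (Z = 8 - 1*34 = 8 - 34 = -26)
C(x) = 3/x
o(R, u) = -21 - 78/u (o(R, u) = -21 + 3*(-26/u) = -21 - 78/u)
P(y, z) = -95 + 3/y (P(y, z) = 4 + ((-46 - 53) + 3/y) = 4 + (-99 + 3/y) = -95 + 3/y)
-26205 + (o(129, 0*0 - 2) - P(-153, -47)) = -26205 + ((-21 - 78/(0*0 - 2)) - (-95 + 3/(-153))) = -26205 + ((-21 - 78/(0 - 2)) - (-95 + 3*(-1/153))) = -26205 + ((-21 - 78/(-2)) - (-95 - 1/51)) = -26205 + ((-21 - 78*(-½)) - 1*(-4846/51)) = -26205 + ((-21 + 39) + 4846/51) = -26205 + (18 + 4846/51) = -26205 + 5764/51 = -1330691/51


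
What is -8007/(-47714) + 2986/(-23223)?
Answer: 43472557/1108062222 ≈ 0.039233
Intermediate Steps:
-8007/(-47714) + 2986/(-23223) = -8007*(-1/47714) + 2986*(-1/23223) = 8007/47714 - 2986/23223 = 43472557/1108062222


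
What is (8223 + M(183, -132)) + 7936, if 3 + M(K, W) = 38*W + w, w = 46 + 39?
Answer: 11225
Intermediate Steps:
w = 85
M(K, W) = 82 + 38*W (M(K, W) = -3 + (38*W + 85) = -3 + (85 + 38*W) = 82 + 38*W)
(8223 + M(183, -132)) + 7936 = (8223 + (82 + 38*(-132))) + 7936 = (8223 + (82 - 5016)) + 7936 = (8223 - 4934) + 7936 = 3289 + 7936 = 11225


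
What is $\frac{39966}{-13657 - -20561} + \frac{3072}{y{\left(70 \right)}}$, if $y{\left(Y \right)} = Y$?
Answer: $\frac{6001677}{120820} \approx 49.675$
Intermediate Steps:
$\frac{39966}{-13657 - -20561} + \frac{3072}{y{\left(70 \right)}} = \frac{39966}{-13657 - -20561} + \frac{3072}{70} = \frac{39966}{-13657 + 20561} + 3072 \cdot \frac{1}{70} = \frac{39966}{6904} + \frac{1536}{35} = 39966 \cdot \frac{1}{6904} + \frac{1536}{35} = \frac{19983}{3452} + \frac{1536}{35} = \frac{6001677}{120820}$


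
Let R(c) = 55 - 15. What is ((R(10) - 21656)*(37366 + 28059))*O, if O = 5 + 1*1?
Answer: -8485360800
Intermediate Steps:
R(c) = 40
O = 6 (O = 5 + 1 = 6)
((R(10) - 21656)*(37366 + 28059))*O = ((40 - 21656)*(37366 + 28059))*6 = -21616*65425*6 = -1414226800*6 = -8485360800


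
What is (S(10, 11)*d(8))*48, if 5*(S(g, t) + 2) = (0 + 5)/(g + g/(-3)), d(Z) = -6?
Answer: 2664/5 ≈ 532.80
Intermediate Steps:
S(g, t) = -2 + 3/(2*g) (S(g, t) = -2 + ((0 + 5)/(g + g/(-3)))/5 = -2 + (5/(g + g*(-1/3)))/5 = -2 + (5/(g - g/3))/5 = -2 + (5/((2*g/3)))/5 = -2 + (5*(3/(2*g)))/5 = -2 + (15/(2*g))/5 = -2 + 3/(2*g))
(S(10, 11)*d(8))*48 = ((-2 + (3/2)/10)*(-6))*48 = ((-2 + (3/2)*(1/10))*(-6))*48 = ((-2 + 3/20)*(-6))*48 = -37/20*(-6)*48 = (111/10)*48 = 2664/5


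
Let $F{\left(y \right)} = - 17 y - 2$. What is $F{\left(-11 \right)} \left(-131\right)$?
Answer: $-24235$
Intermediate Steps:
$F{\left(y \right)} = -2 - 17 y$
$F{\left(-11 \right)} \left(-131\right) = \left(-2 - -187\right) \left(-131\right) = \left(-2 + 187\right) \left(-131\right) = 185 \left(-131\right) = -24235$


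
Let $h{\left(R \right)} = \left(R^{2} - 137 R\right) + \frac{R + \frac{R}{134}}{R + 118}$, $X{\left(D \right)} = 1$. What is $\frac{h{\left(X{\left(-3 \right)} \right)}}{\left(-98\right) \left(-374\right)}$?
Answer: $- \frac{2168521}{584452792} \approx -0.0037103$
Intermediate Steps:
$h{\left(R \right)} = R^{2} - 137 R + \frac{135 R}{134 \left(118 + R\right)}$ ($h{\left(R \right)} = \left(R^{2} - 137 R\right) + \frac{R + R \frac{1}{134}}{118 + R} = \left(R^{2} - 137 R\right) + \frac{R + \frac{R}{134}}{118 + R} = \left(R^{2} - 137 R\right) + \frac{\frac{135}{134} R}{118 + R} = \left(R^{2} - 137 R\right) + \frac{135 R}{134 \left(118 + R\right)} = R^{2} - 137 R + \frac{135 R}{134 \left(118 + R\right)}$)
$\frac{h{\left(X{\left(-3 \right)} \right)}}{\left(-98\right) \left(-374\right)} = \frac{\frac{1}{134} \cdot 1 \frac{1}{118 + 1} \left(-2166109 - 2546 + 134 \cdot 1^{2}\right)}{\left(-98\right) \left(-374\right)} = \frac{\frac{1}{134} \cdot 1 \cdot \frac{1}{119} \left(-2166109 - 2546 + 134 \cdot 1\right)}{36652} = \frac{1}{134} \cdot 1 \cdot \frac{1}{119} \left(-2166109 - 2546 + 134\right) \frac{1}{36652} = \frac{1}{134} \cdot 1 \cdot \frac{1}{119} \left(-2168521\right) \frac{1}{36652} = \left(- \frac{2168521}{15946}\right) \frac{1}{36652} = - \frac{2168521}{584452792}$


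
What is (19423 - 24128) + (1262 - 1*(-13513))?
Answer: 10070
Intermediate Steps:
(19423 - 24128) + (1262 - 1*(-13513)) = -4705 + (1262 + 13513) = -4705 + 14775 = 10070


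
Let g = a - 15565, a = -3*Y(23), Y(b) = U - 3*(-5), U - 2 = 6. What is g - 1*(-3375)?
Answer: -12259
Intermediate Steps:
U = 8 (U = 2 + 6 = 8)
Y(b) = 23 (Y(b) = 8 - 3*(-5) = 8 + 15 = 23)
a = -69 (a = -3*23 = -69)
g = -15634 (g = -69 - 15565 = -15634)
g - 1*(-3375) = -15634 - 1*(-3375) = -15634 + 3375 = -12259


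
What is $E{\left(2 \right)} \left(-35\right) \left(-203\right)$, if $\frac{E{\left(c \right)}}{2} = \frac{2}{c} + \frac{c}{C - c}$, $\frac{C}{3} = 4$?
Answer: $17052$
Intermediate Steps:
$C = 12$ ($C = 3 \cdot 4 = 12$)
$E{\left(c \right)} = \frac{4}{c} + \frac{2 c}{12 - c}$ ($E{\left(c \right)} = 2 \left(\frac{2}{c} + \frac{c}{12 - c}\right) = \frac{4}{c} + \frac{2 c}{12 - c}$)
$E{\left(2 \right)} \left(-35\right) \left(-203\right) = \frac{2 \left(-24 - 2^{2} + 2 \cdot 2\right)}{2 \left(-12 + 2\right)} \left(-35\right) \left(-203\right) = 2 \cdot \frac{1}{2} \frac{1}{-10} \left(-24 - 4 + 4\right) \left(-35\right) \left(-203\right) = 2 \cdot \frac{1}{2} \left(- \frac{1}{10}\right) \left(-24 - 4 + 4\right) \left(-35\right) \left(-203\right) = 2 \cdot \frac{1}{2} \left(- \frac{1}{10}\right) \left(-24\right) \left(-35\right) \left(-203\right) = \frac{12}{5} \left(-35\right) \left(-203\right) = \left(-84\right) \left(-203\right) = 17052$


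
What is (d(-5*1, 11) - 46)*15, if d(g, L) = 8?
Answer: -570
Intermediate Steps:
(d(-5*1, 11) - 46)*15 = (8 - 46)*15 = -38*15 = -570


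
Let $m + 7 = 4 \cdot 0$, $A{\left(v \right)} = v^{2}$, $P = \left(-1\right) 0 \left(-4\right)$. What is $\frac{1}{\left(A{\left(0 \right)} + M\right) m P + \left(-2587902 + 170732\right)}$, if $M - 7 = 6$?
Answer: $- \frac{1}{2417170} \approx -4.1371 \cdot 10^{-7}$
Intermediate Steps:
$P = 0$ ($P = 0 \left(-4\right) = 0$)
$m = -7$ ($m = -7 + 4 \cdot 0 = -7 + 0 = -7$)
$M = 13$ ($M = 7 + 6 = 13$)
$\frac{1}{\left(A{\left(0 \right)} + M\right) m P + \left(-2587902 + 170732\right)} = \frac{1}{\left(0^{2} + 13\right) \left(-7\right) 0 + \left(-2587902 + 170732\right)} = \frac{1}{\left(0 + 13\right) \left(-7\right) 0 - 2417170} = \frac{1}{13 \left(-7\right) 0 - 2417170} = \frac{1}{\left(-91\right) 0 - 2417170} = \frac{1}{0 - 2417170} = \frac{1}{-2417170} = - \frac{1}{2417170}$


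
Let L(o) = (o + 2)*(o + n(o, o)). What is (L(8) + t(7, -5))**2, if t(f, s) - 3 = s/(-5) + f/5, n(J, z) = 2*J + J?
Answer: 2647129/25 ≈ 1.0589e+5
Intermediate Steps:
n(J, z) = 3*J
t(f, s) = 3 - s/5 + f/5 (t(f, s) = 3 + (s/(-5) + f/5) = 3 + (s*(-1/5) + f*(1/5)) = 3 + (-s/5 + f/5) = 3 - s/5 + f/5)
L(o) = 4*o*(2 + o) (L(o) = (o + 2)*(o + 3*o) = (2 + o)*(4*o) = 4*o*(2 + o))
(L(8) + t(7, -5))**2 = (4*8*(2 + 8) + (3 - 1/5*(-5) + (1/5)*7))**2 = (4*8*10 + (3 + 1 + 7/5))**2 = (320 + 27/5)**2 = (1627/5)**2 = 2647129/25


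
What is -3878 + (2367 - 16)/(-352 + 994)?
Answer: -2487325/642 ≈ -3874.3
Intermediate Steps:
-3878 + (2367 - 16)/(-352 + 994) = -3878 + 2351/642 = -2487325/642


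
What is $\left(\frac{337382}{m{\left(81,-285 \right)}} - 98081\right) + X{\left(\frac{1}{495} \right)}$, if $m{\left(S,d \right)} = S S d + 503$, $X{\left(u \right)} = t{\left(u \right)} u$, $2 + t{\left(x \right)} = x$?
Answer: $- \frac{22462813996515949}{229022662275} \approx -98081.0$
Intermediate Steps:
$t{\left(x \right)} = -2 + x$
$X{\left(u \right)} = u \left(-2 + u\right)$ ($X{\left(u \right)} = \left(-2 + u\right) u = u \left(-2 + u\right)$)
$m{\left(S,d \right)} = 503 + d S^{2}$ ($m{\left(S,d \right)} = S^{2} d + 503 = d S^{2} + 503 = 503 + d S^{2}$)
$\left(\frac{337382}{m{\left(81,-285 \right)}} - 98081\right) + X{\left(\frac{1}{495} \right)} = \left(\frac{337382}{503 - 285 \cdot 81^{2}} - 98081\right) + \frac{-2 + \frac{1}{495}}{495} = \left(\frac{337382}{503 - 1869885} - 98081\right) + \frac{-2 + \frac{1}{495}}{495} = \left(\frac{337382}{503 - 1869885} - 98081\right) + \frac{1}{495} \left(- \frac{989}{495}\right) = \left(\frac{337382}{-1869382} - 98081\right) - \frac{989}{245025} = \left(337382 \left(- \frac{1}{1869382}\right) - 98081\right) - \frac{989}{245025} = \left(- \frac{168691}{934691} - 98081\right) - \frac{989}{245025} = - \frac{91675596662}{934691} - \frac{989}{245025} = - \frac{22462813996515949}{229022662275}$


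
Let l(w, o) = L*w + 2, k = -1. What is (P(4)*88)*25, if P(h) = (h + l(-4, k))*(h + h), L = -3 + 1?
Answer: 246400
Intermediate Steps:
L = -2
l(w, o) = 2 - 2*w (l(w, o) = -2*w + 2 = 2 - 2*w)
P(h) = 2*h*(10 + h) (P(h) = (h + (2 - 2*(-4)))*(h + h) = (h + (2 + 8))*(2*h) = (h + 10)*(2*h) = (10 + h)*(2*h) = 2*h*(10 + h))
(P(4)*88)*25 = ((2*4*(10 + 4))*88)*25 = ((2*4*14)*88)*25 = (112*88)*25 = 9856*25 = 246400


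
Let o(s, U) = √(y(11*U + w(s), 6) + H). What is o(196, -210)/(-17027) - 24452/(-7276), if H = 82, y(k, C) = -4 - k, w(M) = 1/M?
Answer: 6113/1819 - √468047/238378 ≈ 3.3578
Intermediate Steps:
o(s, U) = √(78 - 1/s - 11*U) (o(s, U) = √((-4 - (11*U + 1/s)) + 82) = √((-4 - (1/s + 11*U)) + 82) = √((-4 + (-1/s - 11*U)) + 82) = √((-4 - 1/s - 11*U) + 82) = √(78 - 1/s - 11*U))
o(196, -210)/(-17027) - 24452/(-7276) = √(78 - 1/196 - 11*(-210))/(-17027) - 24452/(-7276) = √(78 - 1*1/196 + 2310)*(-1/17027) - 24452*(-1/7276) = √(78 - 1/196 + 2310)*(-1/17027) + 6113/1819 = √(468047/196)*(-1/17027) + 6113/1819 = (√468047/14)*(-1/17027) + 6113/1819 = -√468047/238378 + 6113/1819 = 6113/1819 - √468047/238378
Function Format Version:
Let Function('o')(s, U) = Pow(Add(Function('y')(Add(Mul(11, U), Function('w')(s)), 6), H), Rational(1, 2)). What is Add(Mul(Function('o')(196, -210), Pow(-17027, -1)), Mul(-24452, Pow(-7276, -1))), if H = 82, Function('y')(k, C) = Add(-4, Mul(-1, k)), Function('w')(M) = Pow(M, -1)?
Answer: Add(Rational(6113, 1819), Mul(Rational(-1, 238378), Pow(468047, Rational(1, 2)))) ≈ 3.3578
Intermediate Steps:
Function('o')(s, U) = Pow(Add(78, Mul(-1, Pow(s, -1)), Mul(-11, U)), Rational(1, 2)) (Function('o')(s, U) = Pow(Add(Add(-4, Mul(-1, Add(Mul(11, U), Pow(s, -1)))), 82), Rational(1, 2)) = Pow(Add(Add(-4, Mul(-1, Add(Pow(s, -1), Mul(11, U)))), 82), Rational(1, 2)) = Pow(Add(Add(-4, Add(Mul(-1, Pow(s, -1)), Mul(-11, U))), 82), Rational(1, 2)) = Pow(Add(Add(-4, Mul(-1, Pow(s, -1)), Mul(-11, U)), 82), Rational(1, 2)) = Pow(Add(78, Mul(-1, Pow(s, -1)), Mul(-11, U)), Rational(1, 2)))
Add(Mul(Function('o')(196, -210), Pow(-17027, -1)), Mul(-24452, Pow(-7276, -1))) = Add(Mul(Pow(Add(78, Mul(-1, Pow(196, -1)), Mul(-11, -210)), Rational(1, 2)), Pow(-17027, -1)), Mul(-24452, Pow(-7276, -1))) = Add(Mul(Pow(Add(78, Mul(-1, Rational(1, 196)), 2310), Rational(1, 2)), Rational(-1, 17027)), Mul(-24452, Rational(-1, 7276))) = Add(Mul(Pow(Add(78, Rational(-1, 196), 2310), Rational(1, 2)), Rational(-1, 17027)), Rational(6113, 1819)) = Add(Mul(Pow(Rational(468047, 196), Rational(1, 2)), Rational(-1, 17027)), Rational(6113, 1819)) = Add(Mul(Mul(Rational(1, 14), Pow(468047, Rational(1, 2))), Rational(-1, 17027)), Rational(6113, 1819)) = Add(Mul(Rational(-1, 238378), Pow(468047, Rational(1, 2))), Rational(6113, 1819)) = Add(Rational(6113, 1819), Mul(Rational(-1, 238378), Pow(468047, Rational(1, 2))))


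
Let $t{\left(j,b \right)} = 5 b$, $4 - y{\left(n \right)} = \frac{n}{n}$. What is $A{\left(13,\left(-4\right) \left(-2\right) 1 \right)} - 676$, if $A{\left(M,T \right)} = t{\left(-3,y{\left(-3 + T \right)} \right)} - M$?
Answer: $-674$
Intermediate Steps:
$y{\left(n \right)} = 3$ ($y{\left(n \right)} = 4 - \frac{n}{n} = 4 - 1 = 3$)
$A{\left(M,T \right)} = 15 - M$ ($A{\left(M,T \right)} = 5 \cdot 3 - M = 15 - M$)
$A{\left(13,\left(-4\right) \left(-2\right) 1 \right)} - 676 = \left(15 - 13\right) - 676 = 2 - 676 = -674$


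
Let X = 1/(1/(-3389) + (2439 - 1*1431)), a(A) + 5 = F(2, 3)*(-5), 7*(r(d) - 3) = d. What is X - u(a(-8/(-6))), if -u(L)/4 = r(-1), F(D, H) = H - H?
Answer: 273312603/23912777 ≈ 11.430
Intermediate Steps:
r(d) = 3 + d/7
F(D, H) = 0
a(A) = -5 (a(A) = -5 + 0*(-5) = -5 + 0 = -5)
u(L) = -80/7 (u(L) = -4*(3 + (⅐)*(-1)) = -4*(3 - ⅐) = -4*20/7 = -80/7)
X = 3389/3416111 (X = 1/(-1/3389 + (2439 - 1431)) = 1/(-1/3389 + 1008) = 1/(3416111/3389) = 3389/3416111 ≈ 0.00099206)
X - u(a(-8/(-6))) = 3389/3416111 - 1*(-80/7) = 3389/3416111 + 80/7 = 273312603/23912777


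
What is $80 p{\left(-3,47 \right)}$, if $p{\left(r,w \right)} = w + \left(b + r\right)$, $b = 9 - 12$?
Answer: $3280$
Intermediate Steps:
$b = -3$ ($b = 9 - 12 = -3$)
$p{\left(r,w \right)} = -3 + r + w$ ($p{\left(r,w \right)} = w + \left(-3 + r\right) = -3 + r + w$)
$80 p{\left(-3,47 \right)} = 80 \left(-3 - 3 + 47\right) = 80 \cdot 41 = 3280$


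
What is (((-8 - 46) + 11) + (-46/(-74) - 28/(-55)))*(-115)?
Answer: 1959692/407 ≈ 4815.0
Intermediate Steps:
(((-8 - 46) + 11) + (-46/(-74) - 28/(-55)))*(-115) = ((-54 + 11) + (-46*(-1/74) - 28*(-1/55)))*(-115) = (-43 + (23/37 + 28/55))*(-115) = (-43 + 2301/2035)*(-115) = -85204/2035*(-115) = 1959692/407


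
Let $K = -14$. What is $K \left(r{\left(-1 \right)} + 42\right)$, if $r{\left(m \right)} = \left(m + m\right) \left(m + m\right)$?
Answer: $-644$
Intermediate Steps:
$r{\left(m \right)} = 4 m^{2}$ ($r{\left(m \right)} = 2 m 2 m = 4 m^{2}$)
$K \left(r{\left(-1 \right)} + 42\right) = - 14 \left(4 \left(-1\right)^{2} + 42\right) = - 14 \left(4 \cdot 1 + 42\right) = - 14 \left(4 + 42\right) = \left(-14\right) 46 = -644$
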